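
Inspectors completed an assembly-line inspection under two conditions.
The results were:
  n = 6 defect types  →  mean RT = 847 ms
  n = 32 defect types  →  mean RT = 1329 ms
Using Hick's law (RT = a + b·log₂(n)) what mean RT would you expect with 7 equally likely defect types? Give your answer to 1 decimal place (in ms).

891.4 ms

Solve the two-equation system in a and b:
  b = (1329 − 847) / (log₂ 32 − log₂ 6) = 482 / (5 − 2.5850) = 199.583 ms/bit
  a = 847 − 199.583 × 2.5850 = 331.086 ms
Then RT(7) = 331.086 + 199.583 × log₂ 7 = 331.086 + 199.583 × 2.8074 ≈ 891.386 ms.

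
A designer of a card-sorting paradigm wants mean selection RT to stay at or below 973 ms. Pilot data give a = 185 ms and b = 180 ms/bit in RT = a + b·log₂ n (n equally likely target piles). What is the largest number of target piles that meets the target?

20

Information budget: (973 − 185)/180 = 4.3778 bits, so n ≤ 2^4.3778 = 20.789 → at most 20.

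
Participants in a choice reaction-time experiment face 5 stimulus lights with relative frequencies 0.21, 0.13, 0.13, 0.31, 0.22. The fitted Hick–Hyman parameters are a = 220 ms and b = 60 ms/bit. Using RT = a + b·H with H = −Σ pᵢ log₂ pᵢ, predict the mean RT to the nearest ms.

355 ms

Entropy contributions −pᵢ log₂ pᵢ: 0.4728, 0.3826, 0.3826, 0.5238, 0.4806; sum H = 2.2425 bits.
RT = a + bH = 220 + 60·2.2425 = 354.55 ms.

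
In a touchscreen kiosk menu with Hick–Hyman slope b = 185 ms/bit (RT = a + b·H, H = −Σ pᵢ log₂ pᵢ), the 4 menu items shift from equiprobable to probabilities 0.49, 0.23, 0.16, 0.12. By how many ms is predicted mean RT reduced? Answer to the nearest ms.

Equiprobable entropy H₀ = log₂ 4 = 2.0000 bits.
Skewed entropy H = −Σ pᵢ log₂ pᵢ = 1.7820 bits.
ΔRT = b·(H₀ − H) = 185 × 0.2180 = 40.32 ms.

40 ms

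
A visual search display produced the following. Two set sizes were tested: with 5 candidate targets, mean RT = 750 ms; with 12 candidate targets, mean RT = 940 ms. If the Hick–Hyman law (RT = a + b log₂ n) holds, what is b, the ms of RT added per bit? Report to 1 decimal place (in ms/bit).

b = (RT₂ − RT₁)/(log₂ n₂ − log₂ n₁) = (940 − 750)/(3.5850 − 2.3219) = 150.431 ms/bit.

150.4 ms/bit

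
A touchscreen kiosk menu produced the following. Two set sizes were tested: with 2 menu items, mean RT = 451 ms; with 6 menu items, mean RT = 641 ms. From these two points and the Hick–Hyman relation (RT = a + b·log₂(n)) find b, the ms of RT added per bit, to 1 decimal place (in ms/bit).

Slope: b = (641 − 451) / (log₂ 6 − log₂ 2) = 190/1.5850 = 119.877 ms/bit.

119.9 ms/bit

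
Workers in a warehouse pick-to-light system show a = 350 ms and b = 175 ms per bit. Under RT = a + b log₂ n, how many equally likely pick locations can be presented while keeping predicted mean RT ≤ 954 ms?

10

175·log₂ n ≤ 954 − 350 = 604, giving log₂ n ≤ 3.4514 and n ≤ 10.939. The largest whole number is 10.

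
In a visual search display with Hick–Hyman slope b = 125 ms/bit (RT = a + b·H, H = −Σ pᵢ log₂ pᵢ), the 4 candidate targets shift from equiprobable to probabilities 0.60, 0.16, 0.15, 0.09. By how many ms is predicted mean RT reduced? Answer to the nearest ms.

51 ms

The RT saving is b·ΔH. Equiprobable H₀ = log₂(4) = 2.0000 bits; with the given probabilities H = 1.5884 bits.
b·(H₀ − H) = 125 × (2.0000 − 1.5884) = 51.45 ms.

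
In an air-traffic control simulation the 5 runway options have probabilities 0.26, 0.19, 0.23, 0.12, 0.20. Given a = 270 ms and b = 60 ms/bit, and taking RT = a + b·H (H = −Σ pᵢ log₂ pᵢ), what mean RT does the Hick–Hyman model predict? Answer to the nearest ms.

407 ms

Entropy contributions −pᵢ log₂ pᵢ: 0.5053, 0.4552, 0.4877, 0.3671, 0.4644; sum H = 2.2796 bits.
RT = a + bH = 270 + 60·2.2796 = 406.78 ms.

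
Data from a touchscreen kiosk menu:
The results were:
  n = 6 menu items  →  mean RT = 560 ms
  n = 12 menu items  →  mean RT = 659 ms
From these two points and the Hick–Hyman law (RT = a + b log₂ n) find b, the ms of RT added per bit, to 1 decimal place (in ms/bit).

99.0 ms/bit

Slope: b = (659 − 560) / (log₂ 12 − log₂ 6) = 99/1.0000 = 99.000 ms/bit.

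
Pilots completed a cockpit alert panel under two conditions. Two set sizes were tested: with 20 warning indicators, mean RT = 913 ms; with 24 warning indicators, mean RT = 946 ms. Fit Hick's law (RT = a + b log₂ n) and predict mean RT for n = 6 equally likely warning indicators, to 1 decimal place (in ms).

695.1 ms

With log₂ n on the abscissa the relation is linear; from the two conditions:
  b = (946 − 913) / (log₂ 24 − log₂ 20) = 33 / (4.5850 − 4.3219) = 125.459 ms/bit
  a = 913 − 125.459 × 4.3219 = 370.776 ms
Then RT(6) = 370.776 + 125.459 × log₂ 6 = 370.776 + 125.459 × 2.5850 ≈ 695.082 ms.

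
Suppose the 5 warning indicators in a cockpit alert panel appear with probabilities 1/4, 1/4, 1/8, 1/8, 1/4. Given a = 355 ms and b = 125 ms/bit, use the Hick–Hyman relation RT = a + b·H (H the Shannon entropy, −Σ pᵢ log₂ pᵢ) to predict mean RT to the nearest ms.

636 ms

H = −Σ pᵢ log₂ pᵢ = 0.25·2 + 0.25·2 + 0.125·3 + 0.125·3 + 0.25·2 = 2.250 bits.
RT = 355 + 125 × 2.250 = 636.25 ms.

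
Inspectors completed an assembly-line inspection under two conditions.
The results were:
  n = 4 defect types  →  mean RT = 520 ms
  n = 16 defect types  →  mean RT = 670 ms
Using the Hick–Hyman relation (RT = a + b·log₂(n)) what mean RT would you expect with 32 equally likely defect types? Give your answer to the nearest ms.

745 ms

RT is linear in log₂ n, so two points fix the line:
  b = (670 − 520) / (log₂ 16 − log₂ 4) = 150 / (4 − 2) = 75 ms/bit
  a = 520 − 75 × 2 = 370 ms
Then RT(32) = 370 + 75 × log₂ 32 = 370 + 75 × 5 ≈ 745.000 ms.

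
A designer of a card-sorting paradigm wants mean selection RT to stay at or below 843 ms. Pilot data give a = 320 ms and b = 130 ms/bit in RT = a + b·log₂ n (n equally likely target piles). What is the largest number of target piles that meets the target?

130·log₂ n ≤ 843 − 320 = 523, giving log₂ n ≤ 4.0231 and n ≤ 16.258. The largest whole number is 16.

16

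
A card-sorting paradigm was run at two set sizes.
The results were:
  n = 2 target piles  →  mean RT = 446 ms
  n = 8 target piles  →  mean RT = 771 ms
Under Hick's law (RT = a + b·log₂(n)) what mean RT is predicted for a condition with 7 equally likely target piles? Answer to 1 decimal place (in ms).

739.7 ms

Solve the two-equation system in a and b:
  b = (771 − 446) / (log₂ 8 − log₂ 2) = 325 / (3 − 1) = 162.500 ms/bit
  a = 446 − 162.500 × 1 = 283.500 ms
Then RT(7) = 283.500 + 162.500 × log₂ 7 = 283.500 + 162.500 × 2.8074 ≈ 739.695 ms.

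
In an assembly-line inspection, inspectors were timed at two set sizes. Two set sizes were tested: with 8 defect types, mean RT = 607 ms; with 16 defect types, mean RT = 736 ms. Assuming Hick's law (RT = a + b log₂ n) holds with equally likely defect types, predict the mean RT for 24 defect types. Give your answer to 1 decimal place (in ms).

Fit slope and intercept:
  b = (736 − 607) / (log₂ 16 − log₂ 8) = 129 / (4 − 3) = 129.000 ms/bit
  a = 607 − 129.000 × 3 = 220.000 ms
Then RT(24) = 220.000 + 129.000 × log₂ 24 = 220.000 + 129.000 × 4.5850 ≈ 811.460 ms.

811.5 ms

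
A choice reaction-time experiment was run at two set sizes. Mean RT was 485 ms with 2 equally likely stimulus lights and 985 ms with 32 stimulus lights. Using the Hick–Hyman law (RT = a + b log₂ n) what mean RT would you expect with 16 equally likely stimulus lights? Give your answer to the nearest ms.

Fit slope and intercept:
  b = (985 − 485) / (log₂ 32 − log₂ 2) = 500 / (5 − 1) = 125 ms/bit
  a = 485 − 125 × 1 = 360 ms
Then RT(16) = 360 + 125 × log₂ 16 = 360 + 125 × 4 ≈ 860.000 ms.

860 ms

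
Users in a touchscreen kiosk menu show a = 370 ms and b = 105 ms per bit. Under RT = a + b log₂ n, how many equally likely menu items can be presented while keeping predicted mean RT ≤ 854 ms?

24

Information budget: (854 − 370)/105 = 4.6095 bits, so n ≤ 2^4.6095 = 24.412 → at most 24.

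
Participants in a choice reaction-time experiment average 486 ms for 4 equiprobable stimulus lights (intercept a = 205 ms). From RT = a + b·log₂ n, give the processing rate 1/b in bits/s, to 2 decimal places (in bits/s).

b = (486 − 205)/log₂ 4 = 281/2 = 140.500 ms per bit = 0.14050 s/bit; the reciprocal is 7.117 bits/s.

7.12 bits/s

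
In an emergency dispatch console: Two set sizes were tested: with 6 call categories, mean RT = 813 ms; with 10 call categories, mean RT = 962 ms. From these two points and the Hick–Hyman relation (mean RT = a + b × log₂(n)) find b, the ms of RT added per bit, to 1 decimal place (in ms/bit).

Slope: b = (962 − 813) / (log₂ 10 − log₂ 6) = 149/0.7370 = 202.180 ms/bit.

202.2 ms/bit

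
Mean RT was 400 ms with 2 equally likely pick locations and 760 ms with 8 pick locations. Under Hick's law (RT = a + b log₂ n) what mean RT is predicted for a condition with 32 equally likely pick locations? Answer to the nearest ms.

1120 ms

Solve the two-equation system in a and b:
  b = (760 − 400) / (log₂ 8 − log₂ 2) = 360 / (3 − 1) = 180 ms/bit
  a = 400 − 180 × 1 = 220 ms
Then RT(32) = 220 + 180 × log₂ 32 = 220 + 180 × 5 ≈ 1120.000 ms.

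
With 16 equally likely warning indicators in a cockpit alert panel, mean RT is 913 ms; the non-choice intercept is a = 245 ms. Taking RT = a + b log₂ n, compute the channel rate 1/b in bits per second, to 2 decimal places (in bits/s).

5.99 bits/s

Choice component = 913 − 245 = 668 ms over log₂(16) = 4 bits.
b = 668 / 4 = 167.000 ms/bit, so 1/b = 5.988 bits/s.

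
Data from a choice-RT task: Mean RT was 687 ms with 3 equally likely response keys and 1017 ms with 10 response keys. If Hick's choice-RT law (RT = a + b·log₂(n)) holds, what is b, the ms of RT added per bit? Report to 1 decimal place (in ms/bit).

b = (RT₂ − RT₁)/(log₂ n₂ − log₂ n₁) = (1017 − 687)/(3.3219 − 1.5850) = 189.986 ms/bit.

190.0 ms/bit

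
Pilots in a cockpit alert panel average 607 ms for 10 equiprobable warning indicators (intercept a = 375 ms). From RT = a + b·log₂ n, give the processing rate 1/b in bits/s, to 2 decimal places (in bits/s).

b = (607 − 375)/log₂ 10 = 232/3.3219 = 69.839 ms per bit = 0.06984 s/bit; the reciprocal is 14.319 bits/s.

14.32 bits/s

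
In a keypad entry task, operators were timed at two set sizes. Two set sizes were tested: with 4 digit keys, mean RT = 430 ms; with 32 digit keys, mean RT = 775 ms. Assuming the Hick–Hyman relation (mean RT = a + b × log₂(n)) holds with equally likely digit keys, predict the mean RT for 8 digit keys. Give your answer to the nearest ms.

RT is linear in log₂ n, so two points fix the line:
  b = (775 − 430) / (log₂ 32 − log₂ 4) = 345 / (5 − 2) = 115 ms/bit
  a = 430 − 115 × 2 = 200 ms
Then RT(8) = 200 + 115 × log₂ 8 = 200 + 115 × 3 ≈ 545.000 ms.

545 ms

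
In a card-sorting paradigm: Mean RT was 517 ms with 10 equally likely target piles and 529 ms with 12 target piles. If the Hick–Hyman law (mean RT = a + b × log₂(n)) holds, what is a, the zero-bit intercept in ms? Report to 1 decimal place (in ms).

The slope on a log₂ axis is (529 − 517) / (3.5850 − 3.3219) = 45.621 ms/bit.
Intercept: a = 517 − 45.621·log₂(10) = 365.449 ms.

365.4 ms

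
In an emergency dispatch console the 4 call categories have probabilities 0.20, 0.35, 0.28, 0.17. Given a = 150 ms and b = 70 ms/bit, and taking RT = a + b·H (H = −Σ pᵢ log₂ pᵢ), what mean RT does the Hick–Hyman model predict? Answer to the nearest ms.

Entropy contributions −pᵢ log₂ pᵢ: 0.4644, 0.5301, 0.5142, 0.4346; sum H = 1.9433 bits.
RT = a + bH = 150 + 70·1.9433 = 286.03 ms.

286 ms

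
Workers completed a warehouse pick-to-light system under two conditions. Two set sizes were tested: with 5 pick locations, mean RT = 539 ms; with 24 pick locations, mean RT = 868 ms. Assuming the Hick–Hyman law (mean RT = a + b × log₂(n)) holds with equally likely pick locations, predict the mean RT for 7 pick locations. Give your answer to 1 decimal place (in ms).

With log₂ n on the abscissa the relation is linear; from the two conditions:
  b = (868 − 539) / (log₂ 24 − log₂ 5) = 329 / (4.5850 − 2.3219) = 145.380 ms/bit
  a = 539 − 145.380 × 2.3219 = 201.438 ms
Then RT(7) = 201.438 + 145.380 × log₂ 7 = 201.438 + 145.380 × 2.8074 ≈ 609.571 ms.

609.6 ms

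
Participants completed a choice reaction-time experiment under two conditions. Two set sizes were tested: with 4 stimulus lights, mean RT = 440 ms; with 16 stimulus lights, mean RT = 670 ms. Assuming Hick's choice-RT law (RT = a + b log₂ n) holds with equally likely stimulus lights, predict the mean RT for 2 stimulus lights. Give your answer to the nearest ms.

With log₂ n on the abscissa the relation is linear; from the two conditions:
  b = (670 − 440) / (log₂ 16 − log₂ 4) = 230 / (4 − 2) = 115 ms/bit
  a = 440 − 115 × 2 = 210 ms
Then RT(2) = 210 + 115 × log₂ 2 = 210 + 115 × 1 ≈ 325.000 ms.

325 ms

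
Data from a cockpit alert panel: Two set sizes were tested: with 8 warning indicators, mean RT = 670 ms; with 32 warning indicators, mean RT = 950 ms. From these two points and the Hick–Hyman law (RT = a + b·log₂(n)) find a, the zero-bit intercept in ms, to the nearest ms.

b = (RT₂ − RT₁)/(log₂ n₂ − log₂ n₁) = (950 − 670)/(5 − 3) = 140 ms/bit.
Intercept: a = 670 − 140·log₂(8) = 250.000 ms.

250 ms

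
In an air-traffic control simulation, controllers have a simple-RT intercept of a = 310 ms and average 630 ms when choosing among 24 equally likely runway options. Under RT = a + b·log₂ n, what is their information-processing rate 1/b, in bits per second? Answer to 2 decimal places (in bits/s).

14.33 bits/s

b = (630 − 310)/log₂ 24 = 320/4.5850 = 69.793 ms per bit = 0.06979 s/bit; the reciprocal is 14.328 bits/s.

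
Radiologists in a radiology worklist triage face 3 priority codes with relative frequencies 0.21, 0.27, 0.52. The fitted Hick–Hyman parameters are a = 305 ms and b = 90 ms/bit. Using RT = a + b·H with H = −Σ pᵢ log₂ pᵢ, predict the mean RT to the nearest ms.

Entropy contributions −pᵢ log₂ pᵢ: 0.4728, 0.5100, 0.4906; sum H = 1.4734 bits.
RT = a + bH = 305 + 90·1.4734 = 437.61 ms.

438 ms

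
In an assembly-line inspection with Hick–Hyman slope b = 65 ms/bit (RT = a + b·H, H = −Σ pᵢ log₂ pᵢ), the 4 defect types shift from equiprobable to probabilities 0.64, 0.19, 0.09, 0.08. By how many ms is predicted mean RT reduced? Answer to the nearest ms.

Equiprobable entropy H₀ = log₂ 4 = 2.0000 bits.
Skewed entropy H = −Σ pᵢ log₂ pᵢ = 1.4715 bits.
ΔRT = b·(H₀ − H) = 65 × 0.5285 = 34.36 ms.

34 ms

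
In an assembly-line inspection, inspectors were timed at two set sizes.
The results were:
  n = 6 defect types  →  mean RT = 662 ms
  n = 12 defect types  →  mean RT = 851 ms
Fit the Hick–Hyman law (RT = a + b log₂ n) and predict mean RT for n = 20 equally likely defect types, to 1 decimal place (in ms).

990.3 ms

With log₂ n on the abscissa the relation is linear; from the two conditions:
  b = (851 − 662) / (log₂ 12 − log₂ 6) = 189 / (3.5850 − 2.5850) = 189.000 ms/bit
  a = 662 − 189.000 × 2.5850 = 173.442 ms
Then RT(20) = 173.442 + 189.000 × log₂ 20 = 173.442 + 189.000 × 4.3219 ≈ 990.286 ms.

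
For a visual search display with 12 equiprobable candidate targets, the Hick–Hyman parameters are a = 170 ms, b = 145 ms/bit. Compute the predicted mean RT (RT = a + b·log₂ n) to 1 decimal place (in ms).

689.8 ms

log₂(12) = 3.5850 bits, so RT = 170 + 145 × 3.5850 ≈ 689.820 ms.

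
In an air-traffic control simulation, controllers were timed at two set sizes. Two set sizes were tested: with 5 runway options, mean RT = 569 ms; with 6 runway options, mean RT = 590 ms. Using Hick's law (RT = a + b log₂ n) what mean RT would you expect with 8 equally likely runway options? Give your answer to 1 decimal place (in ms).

RT is linear in log₂ n, so two points fix the line:
  b = (590 − 569) / (log₂ 6 − log₂ 5) = 21 / (2.5850 − 2.3219) = 79.837 ms/bit
  a = 569 − 79.837 × 2.3219 = 383.623 ms
Then RT(8) = 383.623 + 79.837 × log₂ 8 = 383.623 + 79.837 × 3 ≈ 623.136 ms.

623.1 ms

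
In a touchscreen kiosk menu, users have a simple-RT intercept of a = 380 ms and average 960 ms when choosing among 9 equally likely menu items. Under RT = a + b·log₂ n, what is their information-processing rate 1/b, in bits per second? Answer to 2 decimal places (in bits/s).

5.47 bits/s

b = (960 − 380)/log₂ 9 = 580/3.1699 = 182.970 ms per bit = 0.18297 s/bit; the reciprocal is 5.465 bits/s.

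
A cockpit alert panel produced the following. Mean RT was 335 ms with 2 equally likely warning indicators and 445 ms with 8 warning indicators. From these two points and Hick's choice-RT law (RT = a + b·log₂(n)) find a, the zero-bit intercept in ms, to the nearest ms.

Slope: b = (445 − 335) / (log₂ 8 − log₂ 2) = 110/2.0000 = 55 ms/bit.
Intercept: a = 335 − 55·log₂(2) = 280.000 ms.

280 ms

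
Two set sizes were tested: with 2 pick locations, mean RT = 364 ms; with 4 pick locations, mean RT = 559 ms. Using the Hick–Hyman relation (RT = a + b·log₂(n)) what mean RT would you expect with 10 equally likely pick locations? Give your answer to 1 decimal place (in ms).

816.8 ms

RT is linear in log₂ n, so two points fix the line:
  b = (559 − 364) / (log₂ 4 − log₂ 2) = 195 / (2 − 1) = 195.000 ms/bit
  a = 364 − 195.000 × 1 = 169.000 ms
Then RT(10) = 169.000 + 195.000 × log₂ 10 = 169.000 + 195.000 × 3.3219 ≈ 816.776 ms.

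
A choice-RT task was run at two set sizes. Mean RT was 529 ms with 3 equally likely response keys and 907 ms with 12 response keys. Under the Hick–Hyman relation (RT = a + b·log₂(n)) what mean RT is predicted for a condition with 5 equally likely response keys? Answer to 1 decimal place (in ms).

668.3 ms

Solve the two-equation system in a and b:
  b = (907 − 529) / (log₂ 12 − log₂ 3) = 378 / (3.5850 − 1.5850) = 189.000 ms/bit
  a = 529 − 189.000 × 1.5850 = 229.442 ms
Then RT(5) = 229.442 + 189.000 × log₂ 5 = 229.442 + 189.000 × 2.3219 ≈ 668.286 ms.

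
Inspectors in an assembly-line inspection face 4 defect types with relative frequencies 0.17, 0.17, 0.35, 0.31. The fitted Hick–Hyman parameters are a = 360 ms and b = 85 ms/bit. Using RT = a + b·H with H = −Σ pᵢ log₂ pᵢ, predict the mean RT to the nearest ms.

H = 0.17·log₂(1/0.17) + 0.17·log₂(1/0.17) + 0.35·log₂(1/0.35) + 0.31·log₂(1/0.31) = 1.9231 bits.
RT = 360 + 85 × 1.9231 = 523.46 ms.

523 ms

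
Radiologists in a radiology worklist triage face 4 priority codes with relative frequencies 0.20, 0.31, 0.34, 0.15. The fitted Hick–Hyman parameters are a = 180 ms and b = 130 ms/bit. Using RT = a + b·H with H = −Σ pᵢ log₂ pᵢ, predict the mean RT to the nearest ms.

431 ms

Entropy contributions −pᵢ log₂ pᵢ: 0.4644, 0.5238, 0.5292, 0.4105; sum H = 1.9279 bits.
RT = a + bH = 180 + 130·1.9279 = 430.63 ms.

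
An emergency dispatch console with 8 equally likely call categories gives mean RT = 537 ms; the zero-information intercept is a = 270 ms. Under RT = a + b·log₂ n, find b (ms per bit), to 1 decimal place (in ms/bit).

log₂(8) = 3 bits.
b = (RT − a)/log₂ n = (537 − 270) / 3 = 89.000 ms/bit.

89.0 ms/bit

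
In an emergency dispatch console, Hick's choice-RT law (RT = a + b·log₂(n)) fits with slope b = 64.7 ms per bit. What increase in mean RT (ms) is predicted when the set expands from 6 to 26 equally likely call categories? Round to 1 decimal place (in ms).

136.9 ms

Only the slope matters, since a is common to both: ΔRT = b·log₂(n₂/n₁).
log₂(26) − log₂(6) = 4.7004 − 2.5850 = 2.1155.
ΔRT = 64.7 × 2.1155 = 136.871 ms.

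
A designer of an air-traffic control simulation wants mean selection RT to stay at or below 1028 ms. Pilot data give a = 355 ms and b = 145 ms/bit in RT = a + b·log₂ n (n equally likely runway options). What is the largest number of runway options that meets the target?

145·log₂ n ≤ 1028 − 355 = 673, giving log₂ n ≤ 4.6414 and n ≤ 24.957. The largest whole number is 24.

24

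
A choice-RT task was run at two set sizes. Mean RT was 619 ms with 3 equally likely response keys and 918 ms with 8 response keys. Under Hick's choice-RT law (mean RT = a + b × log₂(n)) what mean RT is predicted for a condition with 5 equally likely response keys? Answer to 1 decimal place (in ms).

774.7 ms

Fit slope and intercept:
  b = (918 − 619) / (log₂ 8 − log₂ 3) = 299 / (3 − 1.5850) = 211.302 ms/bit
  a = 619 − 211.302 × 1.5850 = 284.095 ms
Then RT(5) = 284.095 + 211.302 × log₂ 5 = 284.095 + 211.302 × 2.3219 ≈ 774.722 ms.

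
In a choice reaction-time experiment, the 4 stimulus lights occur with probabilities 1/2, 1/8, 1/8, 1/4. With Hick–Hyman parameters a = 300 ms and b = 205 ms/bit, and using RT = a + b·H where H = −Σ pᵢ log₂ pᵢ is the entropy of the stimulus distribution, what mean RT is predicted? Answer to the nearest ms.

H = −Σ pᵢ log₂ pᵢ = 0.5·1 + 0.125·3 + 0.125·3 + 0.25·2 = 1.750 bits.
RT = 300 + 205 × 1.750 = 658.75 ms.

659 ms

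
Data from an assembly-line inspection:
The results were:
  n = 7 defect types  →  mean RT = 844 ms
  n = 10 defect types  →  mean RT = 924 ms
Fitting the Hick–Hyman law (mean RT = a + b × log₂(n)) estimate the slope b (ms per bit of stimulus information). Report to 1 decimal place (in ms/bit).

155.5 ms/bit

The slope on a log₂ axis is (924 − 844) / (3.3219 − 2.8074) = 155.469 ms/bit.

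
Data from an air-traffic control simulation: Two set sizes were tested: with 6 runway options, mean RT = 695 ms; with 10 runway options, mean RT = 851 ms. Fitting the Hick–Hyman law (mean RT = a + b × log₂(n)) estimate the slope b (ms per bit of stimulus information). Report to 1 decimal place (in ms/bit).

211.7 ms/bit

The slope on a log₂ axis is (851 − 695) / (3.3219 − 2.5850) = 211.679 ms/bit.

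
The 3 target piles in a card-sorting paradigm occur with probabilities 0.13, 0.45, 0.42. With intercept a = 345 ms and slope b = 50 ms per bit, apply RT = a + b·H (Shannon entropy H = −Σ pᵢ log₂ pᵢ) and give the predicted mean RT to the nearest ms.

416 ms

Entropy contributions −pᵢ log₂ pᵢ: 0.3826, 0.5184, 0.5256; sum H = 1.4267 bits.
RT = a + bH = 345 + 50·1.4267 = 416.33 ms.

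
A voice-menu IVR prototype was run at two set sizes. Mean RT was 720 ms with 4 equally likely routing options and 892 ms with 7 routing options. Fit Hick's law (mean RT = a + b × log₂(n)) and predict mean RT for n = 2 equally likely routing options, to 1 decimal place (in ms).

Solve the two-equation system in a and b:
  b = (892 − 720) / (log₂ 7 − log₂ 4) = 172 / (2.8074 − 2) = 213.041 ms/bit
  a = 720 − 213.041 × 2 = 293.917 ms
Then RT(2) = 293.917 + 213.041 × log₂ 2 = 293.917 + 213.041 × 1 ≈ 506.959 ms.

507.0 ms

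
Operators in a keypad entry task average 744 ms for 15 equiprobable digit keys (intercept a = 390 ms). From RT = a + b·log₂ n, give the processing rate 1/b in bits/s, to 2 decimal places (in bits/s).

11.04 bits/s

b = (744 − 390)/log₂ 15 = 354/3.9069 = 90.609 ms per bit = 0.09061 s/bit; the reciprocal is 11.036 bits/s.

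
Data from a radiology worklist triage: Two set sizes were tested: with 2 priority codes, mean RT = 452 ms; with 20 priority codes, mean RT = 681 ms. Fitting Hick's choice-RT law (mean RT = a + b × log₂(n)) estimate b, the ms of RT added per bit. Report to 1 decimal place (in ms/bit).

68.9 ms/bit

b = (RT₂ − RT₁)/(log₂ n₂ − log₂ n₁) = (681 − 452)/(4.3219 − 1) = 68.936 ms/bit.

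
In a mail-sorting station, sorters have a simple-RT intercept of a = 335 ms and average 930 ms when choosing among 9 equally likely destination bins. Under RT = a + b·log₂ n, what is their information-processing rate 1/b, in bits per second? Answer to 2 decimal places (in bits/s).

5.33 bits/s

Choice component = 930 − 335 = 595 ms over log₂(9) = 3.1699 bits.
b = 595 / 3.1699 = 187.702 ms/bit, so 1/b = 5.328 bits/s.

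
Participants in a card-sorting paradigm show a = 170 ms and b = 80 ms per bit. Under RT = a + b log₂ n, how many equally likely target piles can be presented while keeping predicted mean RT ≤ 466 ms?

Information budget: (466 − 170)/80 = 3.7000 bits, so n ≤ 2^3.7000 = 12.996 → at most 12.

12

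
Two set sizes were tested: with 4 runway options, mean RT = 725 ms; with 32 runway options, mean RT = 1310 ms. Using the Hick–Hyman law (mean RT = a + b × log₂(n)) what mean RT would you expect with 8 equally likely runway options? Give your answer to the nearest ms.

920 ms

Solve the two-equation system in a and b:
  b = (1310 − 725) / (log₂ 32 − log₂ 4) = 585 / (5 − 2) = 195 ms/bit
  a = 725 − 195 × 2 = 335 ms
Then RT(8) = 335 + 195 × log₂ 8 = 335 + 195 × 3 ≈ 920.000 ms.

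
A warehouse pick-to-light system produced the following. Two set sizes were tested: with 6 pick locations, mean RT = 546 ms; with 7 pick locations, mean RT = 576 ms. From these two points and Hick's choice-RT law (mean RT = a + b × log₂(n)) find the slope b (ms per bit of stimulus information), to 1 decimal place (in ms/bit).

b = (RT₂ − RT₁)/(log₂ n₂ − log₂ n₁) = (576 − 546)/(2.8074 − 2.5850) = 134.897 ms/bit.

134.9 ms/bit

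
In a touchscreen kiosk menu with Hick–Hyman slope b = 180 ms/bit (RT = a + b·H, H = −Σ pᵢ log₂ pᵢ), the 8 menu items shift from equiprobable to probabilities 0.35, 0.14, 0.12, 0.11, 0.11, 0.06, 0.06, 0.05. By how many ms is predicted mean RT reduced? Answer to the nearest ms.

The RT saving is b·ΔH. Equiprobable H₀ = log₂(8) = 3.0000 bits; with the given probabilities H = 2.6980 bits.
b·(H₀ − H) = 180 × (3.0000 − 2.6980) = 54.36 ms.

54 ms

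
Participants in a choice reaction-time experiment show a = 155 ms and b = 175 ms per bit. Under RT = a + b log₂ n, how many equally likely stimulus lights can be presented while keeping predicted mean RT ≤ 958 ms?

24

Set 155 + 175·log₂ n ≤ 958 → log₂ n ≤ (958 − 155)/175 = 4.5886.
So n ≤ 2^4.5886 = 24.060; the largest integer n is 24.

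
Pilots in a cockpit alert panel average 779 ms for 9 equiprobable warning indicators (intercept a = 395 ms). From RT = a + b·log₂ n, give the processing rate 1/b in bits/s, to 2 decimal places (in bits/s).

Choice component = 779 − 395 = 384 ms over log₂(9) = 3.1699 bits.
b = 384 / 3.1699 = 121.139 ms/bit, so 1/b = 8.255 bits/s.

8.26 bits/s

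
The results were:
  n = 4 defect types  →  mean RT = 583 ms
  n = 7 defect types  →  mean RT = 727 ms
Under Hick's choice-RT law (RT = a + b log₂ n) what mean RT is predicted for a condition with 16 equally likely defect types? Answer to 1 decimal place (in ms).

Fit slope and intercept:
  b = (727 − 583) / (log₂ 7 − log₂ 4) = 144 / (2.8074 − 2) = 178.360 ms/bit
  a = 583 − 178.360 × 2 = 226.280 ms
Then RT(16) = 226.280 + 178.360 × log₂ 16 = 226.280 + 178.360 × 4 ≈ 939.720 ms.

939.7 ms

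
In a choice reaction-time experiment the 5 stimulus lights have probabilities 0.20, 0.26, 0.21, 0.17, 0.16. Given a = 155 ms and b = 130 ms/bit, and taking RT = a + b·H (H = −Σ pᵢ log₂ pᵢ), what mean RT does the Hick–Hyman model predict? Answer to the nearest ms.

454 ms

Entropy contributions −pᵢ log₂ pᵢ: 0.4644, 0.5053, 0.4728, 0.4346, 0.4230; sum H = 2.3001 bits.
RT = a + bH = 155 + 130·2.3001 = 454.01 ms.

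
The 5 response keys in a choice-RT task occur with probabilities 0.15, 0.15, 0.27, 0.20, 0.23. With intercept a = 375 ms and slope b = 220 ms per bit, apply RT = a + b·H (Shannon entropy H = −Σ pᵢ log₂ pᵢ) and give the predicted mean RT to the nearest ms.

877 ms

Entropy contributions −pᵢ log₂ pᵢ: 0.4105, 0.4105, 0.5100, 0.4644, 0.4877; sum H = 2.2832 bits.
RT = a + bH = 375 + 220·2.2832 = 877.30 ms.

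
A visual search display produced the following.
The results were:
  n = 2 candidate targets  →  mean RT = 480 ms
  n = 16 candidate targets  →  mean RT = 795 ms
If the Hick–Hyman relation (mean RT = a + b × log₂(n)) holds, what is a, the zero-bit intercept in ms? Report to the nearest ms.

375 ms

Slope: b = (795 − 480) / (log₂ 16 − log₂ 2) = 315/3.0000 = 105 ms/bit.
Intercept: a = 480 − 105·log₂(2) = 375.000 ms.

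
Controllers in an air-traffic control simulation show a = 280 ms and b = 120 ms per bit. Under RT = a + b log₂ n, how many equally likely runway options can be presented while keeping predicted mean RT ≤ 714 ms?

12

Information budget: (714 − 280)/120 = 3.6167 bits, so n ≤ 2^3.6167 = 12.267 → at most 12.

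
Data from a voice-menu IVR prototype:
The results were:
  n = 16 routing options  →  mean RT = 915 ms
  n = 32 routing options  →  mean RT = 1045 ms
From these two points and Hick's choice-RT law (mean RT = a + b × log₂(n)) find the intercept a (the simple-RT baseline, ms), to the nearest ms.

The slope on a log₂ axis is (1045 − 915) / (5 − 4) = 130 ms/bit.
a = RT₁ − b·log₂ n₁ = 915 − 130 × 4 = 395.000 ms.

395 ms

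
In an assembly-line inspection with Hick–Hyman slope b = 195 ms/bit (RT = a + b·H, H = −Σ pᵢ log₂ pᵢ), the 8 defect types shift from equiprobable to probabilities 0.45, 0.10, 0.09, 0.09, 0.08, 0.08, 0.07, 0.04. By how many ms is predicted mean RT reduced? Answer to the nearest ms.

The RT saving is b·ΔH. Equiprobable H₀ = log₂(8) = 3.0000 bits; with the given probabilities H = 2.5132 bits.
b·(H₀ − H) = 195 × (3.0000 − 2.5132) = 94.92 ms.

95 ms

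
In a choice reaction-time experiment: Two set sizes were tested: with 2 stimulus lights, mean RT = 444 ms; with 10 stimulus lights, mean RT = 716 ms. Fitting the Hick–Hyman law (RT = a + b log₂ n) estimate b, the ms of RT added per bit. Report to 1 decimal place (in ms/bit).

117.1 ms/bit

The slope on a log₂ axis is (716 − 444) / (3.3219 − 1) = 117.144 ms/bit.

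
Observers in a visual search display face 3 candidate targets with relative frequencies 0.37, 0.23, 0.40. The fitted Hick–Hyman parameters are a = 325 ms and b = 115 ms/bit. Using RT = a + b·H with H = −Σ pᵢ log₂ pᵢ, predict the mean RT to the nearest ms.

Entropy contributions −pᵢ log₂ pᵢ: 0.5307, 0.4877, 0.5288; sum H = 1.5472 bits.
RT = a + bH = 325 + 115·1.5472 = 502.92 ms.

503 ms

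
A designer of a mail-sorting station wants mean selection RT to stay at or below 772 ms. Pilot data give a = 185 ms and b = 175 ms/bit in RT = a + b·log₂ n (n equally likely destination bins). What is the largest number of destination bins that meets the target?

Set 185 + 175·log₂ n ≤ 772 → log₂ n ≤ (772 − 185)/175 = 3.3543.
So n ≤ 2^3.3543 = 10.227; the largest integer n is 10.

10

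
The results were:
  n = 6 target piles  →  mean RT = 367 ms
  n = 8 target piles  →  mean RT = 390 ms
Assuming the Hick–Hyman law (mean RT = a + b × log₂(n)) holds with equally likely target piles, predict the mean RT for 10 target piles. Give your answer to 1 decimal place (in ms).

407.8 ms

With log₂ n on the abscissa the relation is linear; from the two conditions:
  b = (390 − 367) / (log₂ 8 − log₂ 6) = 23 / (3 − 2.5850) = 55.417 ms/bit
  a = 367 − 55.417 × 2.5850 = 223.750 ms
Then RT(10) = 223.750 + 55.417 × log₂ 10 = 223.750 + 55.417 × 3.3219 ≈ 407.840 ms.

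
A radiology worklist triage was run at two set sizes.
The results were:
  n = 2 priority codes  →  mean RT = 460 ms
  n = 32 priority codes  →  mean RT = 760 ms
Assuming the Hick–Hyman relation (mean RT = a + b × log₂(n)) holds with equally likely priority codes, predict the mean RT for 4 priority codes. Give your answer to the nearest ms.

535 ms

With log₂ n on the abscissa the relation is linear; from the two conditions:
  b = (760 − 460) / (log₂ 32 − log₂ 2) = 300 / (5 − 1) = 75 ms/bit
  a = 460 − 75 × 1 = 385 ms
Then RT(4) = 385 + 75 × log₂ 4 = 385 + 75 × 2 ≈ 535.000 ms.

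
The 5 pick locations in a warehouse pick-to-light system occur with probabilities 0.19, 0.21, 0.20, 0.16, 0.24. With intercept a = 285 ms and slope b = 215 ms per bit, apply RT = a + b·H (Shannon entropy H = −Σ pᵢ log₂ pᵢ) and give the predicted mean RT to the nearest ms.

782 ms

Entropy contributions −pᵢ log₂ pᵢ: 0.4552, 0.4728, 0.4644, 0.4230, 0.4941; sum H = 2.3096 bits.
RT = a + bH = 285 + 215·2.3096 = 781.56 ms.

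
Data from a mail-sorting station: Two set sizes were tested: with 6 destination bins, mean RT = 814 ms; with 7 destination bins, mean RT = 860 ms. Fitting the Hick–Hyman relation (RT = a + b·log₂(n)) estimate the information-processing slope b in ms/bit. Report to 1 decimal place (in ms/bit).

206.8 ms/bit

Slope: b = (860 − 814) / (log₂ 7 − log₂ 6) = 46/0.2224 = 206.842 ms/bit.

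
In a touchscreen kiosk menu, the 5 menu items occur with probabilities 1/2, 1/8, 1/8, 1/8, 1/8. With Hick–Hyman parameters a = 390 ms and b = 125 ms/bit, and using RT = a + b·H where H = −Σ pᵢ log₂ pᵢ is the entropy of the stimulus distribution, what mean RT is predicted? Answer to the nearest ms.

Each term −pᵢ log₂ pᵢ: 0.5·1 + 0.125·3 + 0.125·3 + 0.125·3 + 0.125·3; summed, H = 2.000 bits.
Mean RT = a + bH = 390 + 125·2.000 = 640.00 ms.

640 ms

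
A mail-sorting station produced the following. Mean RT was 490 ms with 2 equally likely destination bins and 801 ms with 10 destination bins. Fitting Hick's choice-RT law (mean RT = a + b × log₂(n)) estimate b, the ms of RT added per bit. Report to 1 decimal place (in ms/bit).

133.9 ms/bit

Slope: b = (801 − 490) / (log₂ 10 − log₂ 2) = 311/2.3219 = 133.940 ms/bit.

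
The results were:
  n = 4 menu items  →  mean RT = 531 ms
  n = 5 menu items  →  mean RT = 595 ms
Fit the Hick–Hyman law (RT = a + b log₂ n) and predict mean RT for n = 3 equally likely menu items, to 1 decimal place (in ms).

448.5 ms

RT is linear in log₂ n, so two points fix the line:
  b = (595 − 531) / (log₂ 5 − log₂ 4) = 64 / (2.3219 − 2) = 198.802 ms/bit
  a = 531 − 198.802 × 2 = 133.396 ms
Then RT(3) = 133.396 + 198.802 × log₂ 3 = 133.396 + 198.802 × 1.5850 ≈ 448.490 ms.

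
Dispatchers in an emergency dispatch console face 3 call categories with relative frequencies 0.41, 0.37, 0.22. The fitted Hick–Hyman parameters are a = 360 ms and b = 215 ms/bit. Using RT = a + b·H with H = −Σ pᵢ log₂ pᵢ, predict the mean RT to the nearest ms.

691 ms

Entropy contributions −pᵢ log₂ pᵢ: 0.5274, 0.5307, 0.4806; sum H = 1.5387 bits.
RT = a + bH = 360 + 215·1.5387 = 690.82 ms.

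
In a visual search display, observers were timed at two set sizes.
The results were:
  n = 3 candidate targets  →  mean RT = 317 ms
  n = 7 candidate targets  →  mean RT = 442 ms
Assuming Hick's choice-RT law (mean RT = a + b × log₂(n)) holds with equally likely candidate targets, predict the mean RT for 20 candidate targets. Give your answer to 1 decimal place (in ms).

596.9 ms

Fit slope and intercept:
  b = (442 − 317) / (log₂ 7 − log₂ 3) = 125 / (2.8074 − 1.5850) = 102.258 ms/bit
  a = 317 − 102.258 × 1.5850 = 154.924 ms
Then RT(20) = 154.924 + 102.258 × log₂ 20 = 154.924 + 102.258 × 4.3219 ≈ 596.878 ms.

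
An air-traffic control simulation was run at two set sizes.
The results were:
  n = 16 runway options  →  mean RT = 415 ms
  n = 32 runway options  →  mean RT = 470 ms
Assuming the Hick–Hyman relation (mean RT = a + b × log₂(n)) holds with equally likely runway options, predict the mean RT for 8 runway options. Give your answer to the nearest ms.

Solve the two-equation system in a and b:
  b = (470 − 415) / (log₂ 32 − log₂ 16) = 55 / (5 − 4) = 55 ms/bit
  a = 415 − 55 × 4 = 195 ms
Then RT(8) = 195 + 55 × log₂ 8 = 195 + 55 × 3 ≈ 360.000 ms.

360 ms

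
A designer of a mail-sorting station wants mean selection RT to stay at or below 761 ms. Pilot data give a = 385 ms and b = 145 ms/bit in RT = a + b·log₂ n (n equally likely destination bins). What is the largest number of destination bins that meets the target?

6

Set 385 + 145·log₂ n ≤ 761 → log₂ n ≤ (761 − 385)/145 = 2.5931.
So n ≤ 2^2.5931 = 6.034; the largest integer n is 6.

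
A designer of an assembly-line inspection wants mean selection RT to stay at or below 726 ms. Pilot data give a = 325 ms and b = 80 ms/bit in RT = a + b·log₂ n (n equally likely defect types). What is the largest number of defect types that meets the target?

32

80·log₂ n ≤ 726 − 325 = 401, giving log₂ n ≤ 5.0125 and n ≤ 32.278. The largest whole number is 32.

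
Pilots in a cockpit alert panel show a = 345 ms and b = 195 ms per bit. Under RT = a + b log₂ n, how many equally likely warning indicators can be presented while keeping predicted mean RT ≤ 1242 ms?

Information budget: (1242 − 345)/195 = 4.6000 bits, so n ≤ 2^4.6000 = 24.251 → at most 24.

24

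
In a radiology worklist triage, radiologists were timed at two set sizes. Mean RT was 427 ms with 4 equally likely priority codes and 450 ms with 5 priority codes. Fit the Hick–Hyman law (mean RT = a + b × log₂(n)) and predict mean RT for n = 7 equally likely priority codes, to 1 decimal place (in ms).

Solve the two-equation system in a and b:
  b = (450 − 427) / (log₂ 5 − log₂ 4) = 23 / (2.3219 − 2) = 71.445 ms/bit
  a = 427 − 71.445 × 2 = 284.111 ms
Then RT(7) = 284.111 + 71.445 × log₂ 7 = 284.111 + 71.445 × 2.8074 ≈ 484.681 ms.

484.7 ms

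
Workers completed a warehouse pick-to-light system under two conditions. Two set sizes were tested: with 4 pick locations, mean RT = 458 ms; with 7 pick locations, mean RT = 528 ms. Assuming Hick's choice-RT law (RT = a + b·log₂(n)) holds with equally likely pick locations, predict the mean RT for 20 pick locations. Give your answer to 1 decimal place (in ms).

RT is linear in log₂ n, so two points fix the line:
  b = (528 − 458) / (log₂ 7 − log₂ 4) = 70 / (2.8074 − 2) = 86.703 ms/bit
  a = 458 − 86.703 × 2 = 284.594 ms
Then RT(20) = 284.594 + 86.703 × log₂ 20 = 284.594 + 86.703 × 4.3219 ≈ 659.318 ms.

659.3 ms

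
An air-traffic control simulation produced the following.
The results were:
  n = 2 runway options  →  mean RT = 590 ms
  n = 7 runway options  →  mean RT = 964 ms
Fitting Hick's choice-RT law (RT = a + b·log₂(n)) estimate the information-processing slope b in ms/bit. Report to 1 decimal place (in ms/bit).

206.9 ms/bit

b = (RT₂ − RT₁)/(log₂ n₂ − log₂ n₁) = (964 − 590)/(2.8074 − 1) = 206.932 ms/bit.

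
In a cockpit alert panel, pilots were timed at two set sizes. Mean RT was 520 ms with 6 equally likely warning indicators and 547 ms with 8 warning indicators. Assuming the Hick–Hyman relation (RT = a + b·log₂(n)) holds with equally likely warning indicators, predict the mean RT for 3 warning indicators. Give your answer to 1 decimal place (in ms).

454.9 ms

Fit slope and intercept:
  b = (547 − 520) / (log₂ 8 − log₂ 6) = 27 / (3 − 2.5850) = 65.054 ms/bit
  a = 520 − 65.054 × 2.5850 = 351.837 ms
Then RT(3) = 351.837 + 65.054 × log₂ 3 = 351.837 + 65.054 × 1.5850 ≈ 454.946 ms.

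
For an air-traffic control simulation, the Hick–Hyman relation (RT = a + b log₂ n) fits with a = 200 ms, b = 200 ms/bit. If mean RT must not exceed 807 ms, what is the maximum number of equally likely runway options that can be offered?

Information budget: (807 − 200)/200 = 3.0350 bits, so n ≤ 2^3.0350 = 8.196 → at most 8.

8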